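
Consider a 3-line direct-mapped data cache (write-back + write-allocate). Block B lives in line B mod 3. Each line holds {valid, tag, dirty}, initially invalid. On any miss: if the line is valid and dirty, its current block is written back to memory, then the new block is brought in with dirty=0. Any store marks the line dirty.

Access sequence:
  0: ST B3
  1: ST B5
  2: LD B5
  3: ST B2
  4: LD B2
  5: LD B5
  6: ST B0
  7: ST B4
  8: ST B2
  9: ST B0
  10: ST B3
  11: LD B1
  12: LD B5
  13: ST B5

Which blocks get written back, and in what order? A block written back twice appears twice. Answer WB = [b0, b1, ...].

WB = [5, 2, 3, 0, 4, 2]

0: W B3 → L0 miss [D]
1: W B5 → L2 miss [D]
2: R B5 → L2 hit [D]
3: W B2 → L2 miss wb→B5 [D]
4: R B2 → L2 hit [D]
5: R B5 → L2 miss wb→B2 [-]
6: W B0 → L0 miss wb→B3 [D]
7: W B4 → L1 miss [D]
8: W B2 → L2 miss [D]
9: W B0 → L0 hit [D]
10: W B3 → L0 miss wb→B0 [D]
11: R B1 → L1 miss wb→B4 [-]
12: R B5 → L2 miss wb→B2 [-]
13: W B5 → L2 hit [D]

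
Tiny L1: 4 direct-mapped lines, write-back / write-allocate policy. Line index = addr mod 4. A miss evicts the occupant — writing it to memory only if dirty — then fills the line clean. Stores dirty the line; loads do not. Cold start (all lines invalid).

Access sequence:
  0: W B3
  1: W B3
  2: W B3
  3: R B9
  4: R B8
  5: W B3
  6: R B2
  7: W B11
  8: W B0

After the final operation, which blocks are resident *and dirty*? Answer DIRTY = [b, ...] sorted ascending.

DIRTY = [0, 11]

0: W B3 -> L3 miss  d=D]
1: W B3 -> L3 hit  d=D]
2: W B3 -> L3 hit  d=D]
3: R B9 -> L1 miss  d=-]
4: R B8 -> L0 miss  d=-]
5: W B3 -> L3 hit  d=D]
6: R B2 -> L2 miss  d=-]
7: W B11 -> L3 miss wb->B3  d=D]
8: W B0 -> L0 miss  d=D]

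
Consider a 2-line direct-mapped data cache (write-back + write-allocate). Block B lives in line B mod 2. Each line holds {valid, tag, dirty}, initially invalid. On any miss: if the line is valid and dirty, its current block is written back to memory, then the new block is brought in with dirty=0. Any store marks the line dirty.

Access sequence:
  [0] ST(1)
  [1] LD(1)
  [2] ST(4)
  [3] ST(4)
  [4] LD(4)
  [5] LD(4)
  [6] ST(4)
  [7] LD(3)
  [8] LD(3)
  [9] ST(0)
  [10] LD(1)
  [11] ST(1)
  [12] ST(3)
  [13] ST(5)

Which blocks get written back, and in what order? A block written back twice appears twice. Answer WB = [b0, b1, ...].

WB = [1, 4, 1, 3]

  0 | W B1 → L1 miss [D]
  1 | R B1 → L1 hit [D]
  2 | W B4 → L0 miss [D]
  3 | W B4 → L0 hit [D]
  4 | R B4 → L0 hit [D]
  5 | R B4 → L0 hit [D]
  6 | W B4 → L0 hit [D]
  7 | R B3 → L1 miss wb→B1 [-]
  8 | R B3 → L1 hit [-]
  9 | W B0 → L0 miss wb→B4 [D]
  10 | R B1 → L1 miss [-]
  11 | W B1 → L1 hit [D]
  12 | W B3 → L1 miss wb→B1 [D]
  13 | W B5 → L1 miss wb→B3 [D]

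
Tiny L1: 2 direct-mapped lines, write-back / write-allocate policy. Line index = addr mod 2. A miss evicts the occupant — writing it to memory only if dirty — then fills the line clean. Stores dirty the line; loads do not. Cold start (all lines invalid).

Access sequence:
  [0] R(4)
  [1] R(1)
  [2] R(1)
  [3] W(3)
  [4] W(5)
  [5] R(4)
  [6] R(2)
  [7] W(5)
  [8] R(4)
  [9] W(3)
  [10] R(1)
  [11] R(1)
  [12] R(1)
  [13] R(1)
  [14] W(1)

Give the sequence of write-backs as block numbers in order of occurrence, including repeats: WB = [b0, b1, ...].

WB = [3, 5, 3]

  0 | R B4 → L0 miss [-]
  1 | R B1 → L1 miss [-]
  2 | R B1 → L1 hit [-]
  3 | W B3 → L1 miss [D]
  4 | W B5 → L1 miss wb→B3 [D]
  5 | R B4 → L0 hit [-]
  6 | R B2 → L0 miss [-]
  7 | W B5 → L1 hit [D]
  8 | R B4 → L0 miss [-]
  9 | W B3 → L1 miss wb→B5 [D]
  10 | R B1 → L1 miss wb→B3 [-]
  11 | R B1 → L1 hit [-]
  12 | R B1 → L1 hit [-]
  13 | R B1 → L1 hit [-]
  14 | W B1 → L1 hit [D]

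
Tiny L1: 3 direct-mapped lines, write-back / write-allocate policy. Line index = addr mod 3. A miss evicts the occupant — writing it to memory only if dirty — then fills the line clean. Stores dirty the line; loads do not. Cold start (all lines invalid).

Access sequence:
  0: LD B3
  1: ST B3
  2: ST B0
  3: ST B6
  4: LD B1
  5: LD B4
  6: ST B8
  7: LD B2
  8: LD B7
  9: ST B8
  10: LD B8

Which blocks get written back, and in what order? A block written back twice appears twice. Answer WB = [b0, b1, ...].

WB = [3, 0, 8]

  0 | R B3 → L0 miss [-]
  1 | W B3 → L0 hit [D]
  2 | W B0 → L0 miss wb→B3 [D]
  3 | W B6 → L0 miss wb→B0 [D]
  4 | R B1 → L1 miss [-]
  5 | R B4 → L1 miss [-]
  6 | W B8 → L2 miss [D]
  7 | R B2 → L2 miss wb→B8 [-]
  8 | R B7 → L1 miss [-]
  9 | W B8 → L2 miss [D]
  10 | R B8 → L2 hit [D]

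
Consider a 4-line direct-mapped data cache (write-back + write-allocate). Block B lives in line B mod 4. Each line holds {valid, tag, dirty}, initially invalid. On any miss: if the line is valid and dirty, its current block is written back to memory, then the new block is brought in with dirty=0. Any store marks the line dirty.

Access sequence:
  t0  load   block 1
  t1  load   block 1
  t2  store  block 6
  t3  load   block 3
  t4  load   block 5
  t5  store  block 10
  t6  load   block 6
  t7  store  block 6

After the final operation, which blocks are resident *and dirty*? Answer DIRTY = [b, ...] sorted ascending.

0: R B1 -> L1 miss  d=-]
1: R B1 -> L1 hit  d=-]
2: W B6 -> L2 miss  d=D]
3: R B3 -> L3 miss  d=-]
4: R B5 -> L1 miss  d=-]
5: W B10 -> L2 miss wb->B6  d=D]
6: R B6 -> L2 miss wb->B10  d=-]
7: W B6 -> L2 hit  d=D]

DIRTY = [6]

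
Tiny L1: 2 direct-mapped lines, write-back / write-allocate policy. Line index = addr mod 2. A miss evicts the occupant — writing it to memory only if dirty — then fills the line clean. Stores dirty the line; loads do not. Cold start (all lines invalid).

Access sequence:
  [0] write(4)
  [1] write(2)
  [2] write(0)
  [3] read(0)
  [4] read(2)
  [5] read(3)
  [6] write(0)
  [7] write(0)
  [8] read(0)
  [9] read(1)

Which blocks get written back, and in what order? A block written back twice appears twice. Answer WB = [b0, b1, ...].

0: W B4 -> L0 miss  d=D]
1: W B2 -> L0 miss wb->B4  d=D]
2: W B0 -> L0 miss wb->B2  d=D]
3: R B0 -> L0 hit  d=D]
4: R B2 -> L0 miss wb->B0  d=-]
5: R B3 -> L1 miss  d=-]
6: W B0 -> L0 miss  d=D]
7: W B0 -> L0 hit  d=D]
8: R B0 -> L0 hit  d=D]
9: R B1 -> L1 miss  d=-]

WB = [4, 2, 0]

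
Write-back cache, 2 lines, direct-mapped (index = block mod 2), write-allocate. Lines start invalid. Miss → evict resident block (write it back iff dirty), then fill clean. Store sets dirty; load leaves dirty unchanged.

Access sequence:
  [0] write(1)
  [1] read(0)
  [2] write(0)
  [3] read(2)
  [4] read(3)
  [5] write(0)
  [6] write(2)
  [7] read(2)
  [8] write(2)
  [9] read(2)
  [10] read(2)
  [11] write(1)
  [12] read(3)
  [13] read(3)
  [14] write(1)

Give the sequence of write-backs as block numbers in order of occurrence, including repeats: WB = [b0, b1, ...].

WB = [0, 1, 0, 1]

  0 | W B1 → L1 miss [D]
  1 | R B0 → L0 miss [-]
  2 | W B0 → L0 hit [D]
  3 | R B2 → L0 miss wb→B0 [-]
  4 | R B3 → L1 miss wb→B1 [-]
  5 | W B0 → L0 miss [D]
  6 | W B2 → L0 miss wb→B0 [D]
  7 | R B2 → L0 hit [D]
  8 | W B2 → L0 hit [D]
  9 | R B2 → L0 hit [D]
  10 | R B2 → L0 hit [D]
  11 | W B1 → L1 miss [D]
  12 | R B3 → L1 miss wb→B1 [-]
  13 | R B3 → L1 hit [-]
  14 | W B1 → L1 miss [D]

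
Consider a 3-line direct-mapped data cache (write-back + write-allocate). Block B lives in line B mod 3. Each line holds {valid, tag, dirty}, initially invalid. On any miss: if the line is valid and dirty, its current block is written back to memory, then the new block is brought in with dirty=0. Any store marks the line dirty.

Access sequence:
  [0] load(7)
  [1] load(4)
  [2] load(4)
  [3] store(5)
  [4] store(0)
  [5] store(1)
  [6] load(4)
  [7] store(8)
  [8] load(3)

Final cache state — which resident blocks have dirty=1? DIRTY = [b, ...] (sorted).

  0 | R B7 → L1 miss [-]
  1 | R B4 → L1 miss [-]
  2 | R B4 → L1 hit [-]
  3 | W B5 → L2 miss [D]
  4 | W B0 → L0 miss [D]
  5 | W B1 → L1 miss [D]
  6 | R B4 → L1 miss wb→B1 [-]
  7 | W B8 → L2 miss wb→B5 [D]
  8 | R B3 → L0 miss wb→B0 [-]

DIRTY = [8]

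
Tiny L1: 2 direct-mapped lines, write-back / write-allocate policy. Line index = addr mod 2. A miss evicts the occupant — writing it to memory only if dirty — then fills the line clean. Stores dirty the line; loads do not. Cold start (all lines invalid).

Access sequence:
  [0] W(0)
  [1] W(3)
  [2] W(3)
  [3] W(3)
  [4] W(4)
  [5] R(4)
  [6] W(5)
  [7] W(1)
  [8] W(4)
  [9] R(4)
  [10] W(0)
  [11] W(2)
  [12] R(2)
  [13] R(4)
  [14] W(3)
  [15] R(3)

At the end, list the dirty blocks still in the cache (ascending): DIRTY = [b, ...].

0: W B0 -> L0 miss  d=D]
1: W B3 -> L1 miss  d=D]
2: W B3 -> L1 hit  d=D]
3: W B3 -> L1 hit  d=D]
4: W B4 -> L0 miss wb->B0  d=D]
5: R B4 -> L0 hit  d=D]
6: W B5 -> L1 miss wb->B3  d=D]
7: W B1 -> L1 miss wb->B5  d=D]
8: W B4 -> L0 hit  d=D]
9: R B4 -> L0 hit  d=D]
10: W B0 -> L0 miss wb->B4  d=D]
11: W B2 -> L0 miss wb->B0  d=D]
12: R B2 -> L0 hit  d=D]
13: R B4 -> L0 miss wb->B2  d=-]
14: W B3 -> L1 miss wb->B1  d=D]
15: R B3 -> L1 hit  d=D]

DIRTY = [3]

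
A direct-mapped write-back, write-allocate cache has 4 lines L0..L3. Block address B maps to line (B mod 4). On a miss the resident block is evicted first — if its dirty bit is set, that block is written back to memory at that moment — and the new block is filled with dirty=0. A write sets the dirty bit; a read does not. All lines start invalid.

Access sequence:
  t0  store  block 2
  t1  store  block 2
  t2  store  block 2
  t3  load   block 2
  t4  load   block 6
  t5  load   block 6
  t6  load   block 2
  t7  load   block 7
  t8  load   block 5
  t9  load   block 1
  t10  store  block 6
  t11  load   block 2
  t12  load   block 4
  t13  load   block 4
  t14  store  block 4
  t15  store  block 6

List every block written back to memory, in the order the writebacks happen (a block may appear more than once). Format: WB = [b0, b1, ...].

0: W B2 → L2 miss [D]
1: W B2 → L2 hit [D]
2: W B2 → L2 hit [D]
3: R B2 → L2 hit [D]
4: R B6 → L2 miss wb→B2 [-]
5: R B6 → L2 hit [-]
6: R B2 → L2 miss [-]
7: R B7 → L3 miss [-]
8: R B5 → L1 miss [-]
9: R B1 → L1 miss [-]
10: W B6 → L2 miss [D]
11: R B2 → L2 miss wb→B6 [-]
12: R B4 → L0 miss [-]
13: R B4 → L0 hit [-]
14: W B4 → L0 hit [D]
15: W B6 → L2 miss [D]

WB = [2, 6]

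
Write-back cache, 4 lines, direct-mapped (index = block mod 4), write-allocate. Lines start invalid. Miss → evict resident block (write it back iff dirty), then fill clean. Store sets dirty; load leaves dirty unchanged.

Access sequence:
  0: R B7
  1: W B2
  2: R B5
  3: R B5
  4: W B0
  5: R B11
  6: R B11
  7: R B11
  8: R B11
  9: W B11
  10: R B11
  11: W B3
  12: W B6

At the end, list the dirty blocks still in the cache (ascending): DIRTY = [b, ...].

0: R B7 → L3 miss [-]
1: W B2 → L2 miss [D]
2: R B5 → L1 miss [-]
3: R B5 → L1 hit [-]
4: W B0 → L0 miss [D]
5: R B11 → L3 miss [-]
6: R B11 → L3 hit [-]
7: R B11 → L3 hit [-]
8: R B11 → L3 hit [-]
9: W B11 → L3 hit [D]
10: R B11 → L3 hit [D]
11: W B3 → L3 miss wb→B11 [D]
12: W B6 → L2 miss wb→B2 [D]

DIRTY = [0, 3, 6]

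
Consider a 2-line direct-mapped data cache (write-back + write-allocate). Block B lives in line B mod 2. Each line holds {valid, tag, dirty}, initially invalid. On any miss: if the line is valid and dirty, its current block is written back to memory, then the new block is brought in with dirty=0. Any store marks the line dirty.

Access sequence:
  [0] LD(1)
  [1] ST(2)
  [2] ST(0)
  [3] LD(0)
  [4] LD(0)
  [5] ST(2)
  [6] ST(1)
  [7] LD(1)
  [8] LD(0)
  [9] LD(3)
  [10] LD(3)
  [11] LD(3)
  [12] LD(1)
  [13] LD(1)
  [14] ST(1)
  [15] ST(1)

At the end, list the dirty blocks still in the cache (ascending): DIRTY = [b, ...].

DIRTY = [1]

  0 | R B1 → L1 miss [-]
  1 | W B2 → L0 miss [D]
  2 | W B0 → L0 miss wb→B2 [D]
  3 | R B0 → L0 hit [D]
  4 | R B0 → L0 hit [D]
  5 | W B2 → L0 miss wb→B0 [D]
  6 | W B1 → L1 hit [D]
  7 | R B1 → L1 hit [D]
  8 | R B0 → L0 miss wb→B2 [-]
  9 | R B3 → L1 miss wb→B1 [-]
  10 | R B3 → L1 hit [-]
  11 | R B3 → L1 hit [-]
  12 | R B1 → L1 miss [-]
  13 | R B1 → L1 hit [-]
  14 | W B1 → L1 hit [D]
  15 | W B1 → L1 hit [D]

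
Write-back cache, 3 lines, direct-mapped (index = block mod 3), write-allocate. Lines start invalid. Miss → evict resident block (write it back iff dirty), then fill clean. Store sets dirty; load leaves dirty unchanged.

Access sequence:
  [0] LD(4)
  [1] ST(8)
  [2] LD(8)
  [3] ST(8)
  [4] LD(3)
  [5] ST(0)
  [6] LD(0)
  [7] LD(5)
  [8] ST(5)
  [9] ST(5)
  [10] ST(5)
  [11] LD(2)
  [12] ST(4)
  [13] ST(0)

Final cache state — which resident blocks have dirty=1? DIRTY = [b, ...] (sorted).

DIRTY = [0, 4]

0: R B4 -> L1 miss  d=-]
1: W B8 -> L2 miss  d=D]
2: R B8 -> L2 hit  d=D]
3: W B8 -> L2 hit  d=D]
4: R B3 -> L0 miss  d=-]
5: W B0 -> L0 miss  d=D]
6: R B0 -> L0 hit  d=D]
7: R B5 -> L2 miss wb->B8  d=-]
8: W B5 -> L2 hit  d=D]
9: W B5 -> L2 hit  d=D]
10: W B5 -> L2 hit  d=D]
11: R B2 -> L2 miss wb->B5  d=-]
12: W B4 -> L1 hit  d=D]
13: W B0 -> L0 hit  d=D]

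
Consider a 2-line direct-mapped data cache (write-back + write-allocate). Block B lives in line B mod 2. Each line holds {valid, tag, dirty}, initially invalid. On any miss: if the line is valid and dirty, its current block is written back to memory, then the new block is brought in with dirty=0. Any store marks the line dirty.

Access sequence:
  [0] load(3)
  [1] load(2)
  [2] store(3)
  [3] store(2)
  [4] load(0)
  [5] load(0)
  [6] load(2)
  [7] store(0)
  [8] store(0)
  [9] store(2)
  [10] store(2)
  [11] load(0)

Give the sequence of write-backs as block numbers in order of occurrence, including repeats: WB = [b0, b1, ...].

  0 | R B3 → L1 miss [-]
  1 | R B2 → L0 miss [-]
  2 | W B3 → L1 hit [D]
  3 | W B2 → L0 hit [D]
  4 | R B0 → L0 miss wb→B2 [-]
  5 | R B0 → L0 hit [-]
  6 | R B2 → L0 miss [-]
  7 | W B0 → L0 miss [D]
  8 | W B0 → L0 hit [D]
  9 | W B2 → L0 miss wb→B0 [D]
  10 | W B2 → L0 hit [D]
  11 | R B0 → L0 miss wb→B2 [-]

WB = [2, 0, 2]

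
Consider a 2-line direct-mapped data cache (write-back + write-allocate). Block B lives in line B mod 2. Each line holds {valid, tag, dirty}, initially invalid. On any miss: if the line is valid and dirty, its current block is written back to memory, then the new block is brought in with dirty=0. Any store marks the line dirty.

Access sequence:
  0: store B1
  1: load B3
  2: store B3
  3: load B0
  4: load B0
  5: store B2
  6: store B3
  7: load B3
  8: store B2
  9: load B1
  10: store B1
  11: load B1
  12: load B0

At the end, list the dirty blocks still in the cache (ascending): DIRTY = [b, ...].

0: W B1 → L1 miss [D]
1: R B3 → L1 miss wb→B1 [-]
2: W B3 → L1 hit [D]
3: R B0 → L0 miss [-]
4: R B0 → L0 hit [-]
5: W B2 → L0 miss [D]
6: W B3 → L1 hit [D]
7: R B3 → L1 hit [D]
8: W B2 → L0 hit [D]
9: R B1 → L1 miss wb→B3 [-]
10: W B1 → L1 hit [D]
11: R B1 → L1 hit [D]
12: R B0 → L0 miss wb→B2 [-]

DIRTY = [1]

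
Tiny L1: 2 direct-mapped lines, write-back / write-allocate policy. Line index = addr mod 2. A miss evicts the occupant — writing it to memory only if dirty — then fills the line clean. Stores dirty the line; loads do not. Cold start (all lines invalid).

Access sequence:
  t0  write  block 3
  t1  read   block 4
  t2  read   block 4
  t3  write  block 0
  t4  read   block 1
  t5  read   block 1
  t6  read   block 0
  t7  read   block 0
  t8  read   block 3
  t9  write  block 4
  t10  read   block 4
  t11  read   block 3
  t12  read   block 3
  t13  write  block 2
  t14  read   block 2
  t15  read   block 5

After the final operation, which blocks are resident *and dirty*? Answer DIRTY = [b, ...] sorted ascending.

DIRTY = [2]

0: W B3 -> L1 miss  d=D]
1: R B4 -> L0 miss  d=-]
2: R B4 -> L0 hit  d=-]
3: W B0 -> L0 miss  d=D]
4: R B1 -> L1 miss wb->B3  d=-]
5: R B1 -> L1 hit  d=-]
6: R B0 -> L0 hit  d=D]
7: R B0 -> L0 hit  d=D]
8: R B3 -> L1 miss  d=-]
9: W B4 -> L0 miss wb->B0  d=D]
10: R B4 -> L0 hit  d=D]
11: R B3 -> L1 hit  d=-]
12: R B3 -> L1 hit  d=-]
13: W B2 -> L0 miss wb->B4  d=D]
14: R B2 -> L0 hit  d=D]
15: R B5 -> L1 miss  d=-]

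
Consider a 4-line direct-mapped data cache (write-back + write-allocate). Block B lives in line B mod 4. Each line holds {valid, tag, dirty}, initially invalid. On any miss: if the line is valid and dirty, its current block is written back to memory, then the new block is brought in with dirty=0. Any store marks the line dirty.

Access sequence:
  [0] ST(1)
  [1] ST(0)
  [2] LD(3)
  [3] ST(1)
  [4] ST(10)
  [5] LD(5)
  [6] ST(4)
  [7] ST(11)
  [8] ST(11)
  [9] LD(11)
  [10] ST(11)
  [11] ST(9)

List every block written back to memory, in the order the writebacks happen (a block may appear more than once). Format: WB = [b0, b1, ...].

WB = [1, 0]

0: W B1 → L1 miss [D]
1: W B0 → L0 miss [D]
2: R B3 → L3 miss [-]
3: W B1 → L1 hit [D]
4: W B10 → L2 miss [D]
5: R B5 → L1 miss wb→B1 [-]
6: W B4 → L0 miss wb→B0 [D]
7: W B11 → L3 miss [D]
8: W B11 → L3 hit [D]
9: R B11 → L3 hit [D]
10: W B11 → L3 hit [D]
11: W B9 → L1 miss [D]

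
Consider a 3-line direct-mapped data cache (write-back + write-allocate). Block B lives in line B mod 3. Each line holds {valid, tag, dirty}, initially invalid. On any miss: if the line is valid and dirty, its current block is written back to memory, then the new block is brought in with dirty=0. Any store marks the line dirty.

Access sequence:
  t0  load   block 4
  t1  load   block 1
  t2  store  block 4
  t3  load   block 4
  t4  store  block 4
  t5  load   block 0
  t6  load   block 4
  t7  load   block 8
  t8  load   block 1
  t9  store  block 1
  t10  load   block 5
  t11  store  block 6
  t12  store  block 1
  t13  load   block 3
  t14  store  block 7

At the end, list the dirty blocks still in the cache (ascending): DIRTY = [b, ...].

0: R B4 -> L1 miss  d=-]
1: R B1 -> L1 miss  d=-]
2: W B4 -> L1 miss  d=D]
3: R B4 -> L1 hit  d=D]
4: W B4 -> L1 hit  d=D]
5: R B0 -> L0 miss  d=-]
6: R B4 -> L1 hit  d=D]
7: R B8 -> L2 miss  d=-]
8: R B1 -> L1 miss wb->B4  d=-]
9: W B1 -> L1 hit  d=D]
10: R B5 -> L2 miss  d=-]
11: W B6 -> L0 miss  d=D]
12: W B1 -> L1 hit  d=D]
13: R B3 -> L0 miss wb->B6  d=-]
14: W B7 -> L1 miss wb->B1  d=D]

DIRTY = [7]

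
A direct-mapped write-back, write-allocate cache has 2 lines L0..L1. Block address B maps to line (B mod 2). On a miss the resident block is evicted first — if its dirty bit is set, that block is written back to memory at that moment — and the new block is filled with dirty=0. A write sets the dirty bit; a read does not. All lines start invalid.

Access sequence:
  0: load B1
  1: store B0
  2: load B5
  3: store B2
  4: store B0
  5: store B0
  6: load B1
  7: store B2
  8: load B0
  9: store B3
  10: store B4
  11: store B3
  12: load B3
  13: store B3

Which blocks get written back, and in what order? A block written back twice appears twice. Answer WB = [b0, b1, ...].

  0 | R B1 → L1 miss [-]
  1 | W B0 → L0 miss [D]
  2 | R B5 → L1 miss [-]
  3 | W B2 → L0 miss wb→B0 [D]
  4 | W B0 → L0 miss wb→B2 [D]
  5 | W B0 → L0 hit [D]
  6 | R B1 → L1 miss [-]
  7 | W B2 → L0 miss wb→B0 [D]
  8 | R B0 → L0 miss wb→B2 [-]
  9 | W B3 → L1 miss [D]
  10 | W B4 → L0 miss [D]
  11 | W B3 → L1 hit [D]
  12 | R B3 → L1 hit [D]
  13 | W B3 → L1 hit [D]

WB = [0, 2, 0, 2]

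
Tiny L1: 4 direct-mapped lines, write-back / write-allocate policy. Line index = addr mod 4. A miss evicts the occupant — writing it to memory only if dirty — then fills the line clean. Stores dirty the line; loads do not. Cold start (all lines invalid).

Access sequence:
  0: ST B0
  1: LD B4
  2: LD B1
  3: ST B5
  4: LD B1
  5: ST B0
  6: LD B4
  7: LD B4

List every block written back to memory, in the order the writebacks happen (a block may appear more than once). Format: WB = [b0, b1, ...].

WB = [0, 5, 0]

  0 | W B0 → L0 miss [D]
  1 | R B4 → L0 miss wb→B0 [-]
  2 | R B1 → L1 miss [-]
  3 | W B5 → L1 miss [D]
  4 | R B1 → L1 miss wb→B5 [-]
  5 | W B0 → L0 miss [D]
  6 | R B4 → L0 miss wb→B0 [-]
  7 | R B4 → L0 hit [-]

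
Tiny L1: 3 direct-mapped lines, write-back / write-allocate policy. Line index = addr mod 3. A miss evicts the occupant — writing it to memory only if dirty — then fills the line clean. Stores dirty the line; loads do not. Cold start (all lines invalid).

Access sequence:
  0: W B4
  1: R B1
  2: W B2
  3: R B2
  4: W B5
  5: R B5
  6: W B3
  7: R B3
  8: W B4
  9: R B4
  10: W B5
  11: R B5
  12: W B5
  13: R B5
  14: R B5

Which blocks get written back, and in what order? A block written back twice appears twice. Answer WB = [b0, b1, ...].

  0 | W B4 → L1 miss [D]
  1 | R B1 → L1 miss wb→B4 [-]
  2 | W B2 → L2 miss [D]
  3 | R B2 → L2 hit [D]
  4 | W B5 → L2 miss wb→B2 [D]
  5 | R B5 → L2 hit [D]
  6 | W B3 → L0 miss [D]
  7 | R B3 → L0 hit [D]
  8 | W B4 → L1 miss [D]
  9 | R B4 → L1 hit [D]
  10 | W B5 → L2 hit [D]
  11 | R B5 → L2 hit [D]
  12 | W B5 → L2 hit [D]
  13 | R B5 → L2 hit [D]
  14 | R B5 → L2 hit [D]

WB = [4, 2]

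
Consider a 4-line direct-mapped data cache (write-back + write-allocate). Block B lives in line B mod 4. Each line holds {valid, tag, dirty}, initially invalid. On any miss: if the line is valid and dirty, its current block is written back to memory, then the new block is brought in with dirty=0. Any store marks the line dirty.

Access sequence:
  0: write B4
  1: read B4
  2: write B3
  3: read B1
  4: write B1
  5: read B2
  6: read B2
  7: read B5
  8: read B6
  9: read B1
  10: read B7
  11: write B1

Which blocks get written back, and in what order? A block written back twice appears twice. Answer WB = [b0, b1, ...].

WB = [1, 3]

0: W B4 → L0 miss [D]
1: R B4 → L0 hit [D]
2: W B3 → L3 miss [D]
3: R B1 → L1 miss [-]
4: W B1 → L1 hit [D]
5: R B2 → L2 miss [-]
6: R B2 → L2 hit [-]
7: R B5 → L1 miss wb→B1 [-]
8: R B6 → L2 miss [-]
9: R B1 → L1 miss [-]
10: R B7 → L3 miss wb→B3 [-]
11: W B1 → L1 hit [D]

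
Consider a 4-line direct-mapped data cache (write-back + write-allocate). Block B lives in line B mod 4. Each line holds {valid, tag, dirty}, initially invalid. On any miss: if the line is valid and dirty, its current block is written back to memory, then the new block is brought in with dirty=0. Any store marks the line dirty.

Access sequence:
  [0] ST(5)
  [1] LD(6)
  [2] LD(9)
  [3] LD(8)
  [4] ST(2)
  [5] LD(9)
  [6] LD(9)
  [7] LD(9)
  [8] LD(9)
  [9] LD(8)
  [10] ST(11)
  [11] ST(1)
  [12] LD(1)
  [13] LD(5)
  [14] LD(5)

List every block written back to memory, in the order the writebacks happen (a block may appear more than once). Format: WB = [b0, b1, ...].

WB = [5, 1]

  0 | W B5 → L1 miss [D]
  1 | R B6 → L2 miss [-]
  2 | R B9 → L1 miss wb→B5 [-]
  3 | R B8 → L0 miss [-]
  4 | W B2 → L2 miss [D]
  5 | R B9 → L1 hit [-]
  6 | R B9 → L1 hit [-]
  7 | R B9 → L1 hit [-]
  8 | R B9 → L1 hit [-]
  9 | R B8 → L0 hit [-]
  10 | W B11 → L3 miss [D]
  11 | W B1 → L1 miss [D]
  12 | R B1 → L1 hit [D]
  13 | R B5 → L1 miss wb→B1 [-]
  14 | R B5 → L1 hit [-]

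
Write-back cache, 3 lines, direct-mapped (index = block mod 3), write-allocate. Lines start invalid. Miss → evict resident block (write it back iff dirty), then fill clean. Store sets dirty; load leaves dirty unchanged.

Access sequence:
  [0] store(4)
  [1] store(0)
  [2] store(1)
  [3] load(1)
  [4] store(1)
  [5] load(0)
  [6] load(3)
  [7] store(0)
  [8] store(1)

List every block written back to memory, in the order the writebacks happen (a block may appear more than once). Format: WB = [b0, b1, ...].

WB = [4, 0]

0: W B4 -> L1 miss  d=D]
1: W B0 -> L0 miss  d=D]
2: W B1 -> L1 miss wb->B4  d=D]
3: R B1 -> L1 hit  d=D]
4: W B1 -> L1 hit  d=D]
5: R B0 -> L0 hit  d=D]
6: R B3 -> L0 miss wb->B0  d=-]
7: W B0 -> L0 miss  d=D]
8: W B1 -> L1 hit  d=D]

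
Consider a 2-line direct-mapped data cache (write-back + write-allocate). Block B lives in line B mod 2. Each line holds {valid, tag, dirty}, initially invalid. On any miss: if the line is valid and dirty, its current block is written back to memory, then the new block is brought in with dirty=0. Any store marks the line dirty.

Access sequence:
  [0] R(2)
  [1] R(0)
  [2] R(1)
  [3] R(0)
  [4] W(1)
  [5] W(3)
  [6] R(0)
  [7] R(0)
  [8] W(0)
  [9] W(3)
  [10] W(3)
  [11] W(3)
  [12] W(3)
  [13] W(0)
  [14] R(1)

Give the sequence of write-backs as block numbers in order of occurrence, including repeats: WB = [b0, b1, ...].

WB = [1, 3]

0: R B2 -> L0 miss  d=-]
1: R B0 -> L0 miss  d=-]
2: R B1 -> L1 miss  d=-]
3: R B0 -> L0 hit  d=-]
4: W B1 -> L1 hit  d=D]
5: W B3 -> L1 miss wb->B1  d=D]
6: R B0 -> L0 hit  d=-]
7: R B0 -> L0 hit  d=-]
8: W B0 -> L0 hit  d=D]
9: W B3 -> L1 hit  d=D]
10: W B3 -> L1 hit  d=D]
11: W B3 -> L1 hit  d=D]
12: W B3 -> L1 hit  d=D]
13: W B0 -> L0 hit  d=D]
14: R B1 -> L1 miss wb->B3  d=-]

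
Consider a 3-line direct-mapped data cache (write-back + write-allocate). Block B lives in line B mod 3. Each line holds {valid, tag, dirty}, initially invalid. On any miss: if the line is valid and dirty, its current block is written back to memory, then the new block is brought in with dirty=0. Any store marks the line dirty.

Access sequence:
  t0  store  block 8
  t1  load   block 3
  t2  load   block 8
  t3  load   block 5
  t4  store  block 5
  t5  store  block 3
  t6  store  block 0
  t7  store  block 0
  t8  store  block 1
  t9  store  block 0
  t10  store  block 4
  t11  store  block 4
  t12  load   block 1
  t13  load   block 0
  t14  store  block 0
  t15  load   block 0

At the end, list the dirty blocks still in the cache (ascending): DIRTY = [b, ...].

  0 | W B8 → L2 miss [D]
  1 | R B3 → L0 miss [-]
  2 | R B8 → L2 hit [D]
  3 | R B5 → L2 miss wb→B8 [-]
  4 | W B5 → L2 hit [D]
  5 | W B3 → L0 hit [D]
  6 | W B0 → L0 miss wb→B3 [D]
  7 | W B0 → L0 hit [D]
  8 | W B1 → L1 miss [D]
  9 | W B0 → L0 hit [D]
  10 | W B4 → L1 miss wb→B1 [D]
  11 | W B4 → L1 hit [D]
  12 | R B1 → L1 miss wb→B4 [-]
  13 | R B0 → L0 hit [D]
  14 | W B0 → L0 hit [D]
  15 | R B0 → L0 hit [D]

DIRTY = [0, 5]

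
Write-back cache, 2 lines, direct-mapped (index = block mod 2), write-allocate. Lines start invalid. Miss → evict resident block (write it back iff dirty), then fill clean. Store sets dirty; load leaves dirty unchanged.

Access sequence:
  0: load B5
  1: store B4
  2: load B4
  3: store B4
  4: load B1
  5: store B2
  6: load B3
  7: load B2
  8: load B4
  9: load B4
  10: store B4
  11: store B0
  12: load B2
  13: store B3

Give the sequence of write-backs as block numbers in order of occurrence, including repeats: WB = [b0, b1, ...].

WB = [4, 2, 4, 0]

0: R B5 -> L1 miss  d=-]
1: W B4 -> L0 miss  d=D]
2: R B4 -> L0 hit  d=D]
3: W B4 -> L0 hit  d=D]
4: R B1 -> L1 miss  d=-]
5: W B2 -> L0 miss wb->B4  d=D]
6: R B3 -> L1 miss  d=-]
7: R B2 -> L0 hit  d=D]
8: R B4 -> L0 miss wb->B2  d=-]
9: R B4 -> L0 hit  d=-]
10: W B4 -> L0 hit  d=D]
11: W B0 -> L0 miss wb->B4  d=D]
12: R B2 -> L0 miss wb->B0  d=-]
13: W B3 -> L1 hit  d=D]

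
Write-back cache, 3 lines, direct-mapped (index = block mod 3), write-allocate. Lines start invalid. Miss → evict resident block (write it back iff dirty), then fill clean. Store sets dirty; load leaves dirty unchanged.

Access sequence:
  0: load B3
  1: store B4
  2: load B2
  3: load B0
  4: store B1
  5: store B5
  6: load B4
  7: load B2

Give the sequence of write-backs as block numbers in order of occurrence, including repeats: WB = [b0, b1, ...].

0: R B3 -> L0 miss  d=-]
1: W B4 -> L1 miss  d=D]
2: R B2 -> L2 miss  d=-]
3: R B0 -> L0 miss  d=-]
4: W B1 -> L1 miss wb->B4  d=D]
5: W B5 -> L2 miss  d=D]
6: R B4 -> L1 miss wb->B1  d=-]
7: R B2 -> L2 miss wb->B5  d=-]

WB = [4, 1, 5]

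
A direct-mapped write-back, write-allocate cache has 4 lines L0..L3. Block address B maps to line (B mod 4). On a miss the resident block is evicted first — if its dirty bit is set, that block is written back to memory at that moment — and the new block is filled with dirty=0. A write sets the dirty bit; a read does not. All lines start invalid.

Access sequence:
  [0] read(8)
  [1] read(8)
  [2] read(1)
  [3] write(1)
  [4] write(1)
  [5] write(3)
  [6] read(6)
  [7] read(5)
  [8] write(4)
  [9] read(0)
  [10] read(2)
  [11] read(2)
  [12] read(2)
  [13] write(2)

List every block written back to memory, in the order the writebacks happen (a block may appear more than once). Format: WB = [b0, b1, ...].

  0 | R B8 → L0 miss [-]
  1 | R B8 → L0 hit [-]
  2 | R B1 → L1 miss [-]
  3 | W B1 → L1 hit [D]
  4 | W B1 → L1 hit [D]
  5 | W B3 → L3 miss [D]
  6 | R B6 → L2 miss [-]
  7 | R B5 → L1 miss wb→B1 [-]
  8 | W B4 → L0 miss [D]
  9 | R B0 → L0 miss wb→B4 [-]
  10 | R B2 → L2 miss [-]
  11 | R B2 → L2 hit [-]
  12 | R B2 → L2 hit [-]
  13 | W B2 → L2 hit [D]

WB = [1, 4]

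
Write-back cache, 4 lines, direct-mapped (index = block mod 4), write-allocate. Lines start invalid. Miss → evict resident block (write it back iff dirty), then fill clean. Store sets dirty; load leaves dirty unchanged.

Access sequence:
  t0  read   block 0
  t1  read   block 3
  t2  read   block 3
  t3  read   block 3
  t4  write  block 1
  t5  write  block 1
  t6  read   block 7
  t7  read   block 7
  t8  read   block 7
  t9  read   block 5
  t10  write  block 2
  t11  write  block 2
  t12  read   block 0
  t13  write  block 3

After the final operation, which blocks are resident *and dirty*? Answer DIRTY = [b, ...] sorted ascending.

DIRTY = [2, 3]

  0 | R B0 → L0 miss [-]
  1 | R B3 → L3 miss [-]
  2 | R B3 → L3 hit [-]
  3 | R B3 → L3 hit [-]
  4 | W B1 → L1 miss [D]
  5 | W B1 → L1 hit [D]
  6 | R B7 → L3 miss [-]
  7 | R B7 → L3 hit [-]
  8 | R B7 → L3 hit [-]
  9 | R B5 → L1 miss wb→B1 [-]
  10 | W B2 → L2 miss [D]
  11 | W B2 → L2 hit [D]
  12 | R B0 → L0 hit [-]
  13 | W B3 → L3 miss [D]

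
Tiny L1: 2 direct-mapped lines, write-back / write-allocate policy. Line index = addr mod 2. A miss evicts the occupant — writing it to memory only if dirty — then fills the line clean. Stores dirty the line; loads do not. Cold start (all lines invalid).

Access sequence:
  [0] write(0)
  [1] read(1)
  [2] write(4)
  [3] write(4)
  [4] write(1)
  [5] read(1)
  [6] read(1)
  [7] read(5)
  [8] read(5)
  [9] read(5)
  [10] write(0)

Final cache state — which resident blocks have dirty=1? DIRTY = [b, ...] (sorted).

  0 | W B0 → L0 miss [D]
  1 | R B1 → L1 miss [-]
  2 | W B4 → L0 miss wb→B0 [D]
  3 | W B4 → L0 hit [D]
  4 | W B1 → L1 hit [D]
  5 | R B1 → L1 hit [D]
  6 | R B1 → L1 hit [D]
  7 | R B5 → L1 miss wb→B1 [-]
  8 | R B5 → L1 hit [-]
  9 | R B5 → L1 hit [-]
  10 | W B0 → L0 miss wb→B4 [D]

DIRTY = [0]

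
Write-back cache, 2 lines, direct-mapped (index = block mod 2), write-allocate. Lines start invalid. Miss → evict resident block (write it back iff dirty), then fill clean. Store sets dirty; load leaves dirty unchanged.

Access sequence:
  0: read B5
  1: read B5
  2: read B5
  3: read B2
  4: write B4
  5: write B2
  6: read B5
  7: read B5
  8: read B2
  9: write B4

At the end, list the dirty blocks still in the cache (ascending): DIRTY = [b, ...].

DIRTY = [4]

0: R B5 -> L1 miss  d=-]
1: R B5 -> L1 hit  d=-]
2: R B5 -> L1 hit  d=-]
3: R B2 -> L0 miss  d=-]
4: W B4 -> L0 miss  d=D]
5: W B2 -> L0 miss wb->B4  d=D]
6: R B5 -> L1 hit  d=-]
7: R B5 -> L1 hit  d=-]
8: R B2 -> L0 hit  d=D]
9: W B4 -> L0 miss wb->B2  d=D]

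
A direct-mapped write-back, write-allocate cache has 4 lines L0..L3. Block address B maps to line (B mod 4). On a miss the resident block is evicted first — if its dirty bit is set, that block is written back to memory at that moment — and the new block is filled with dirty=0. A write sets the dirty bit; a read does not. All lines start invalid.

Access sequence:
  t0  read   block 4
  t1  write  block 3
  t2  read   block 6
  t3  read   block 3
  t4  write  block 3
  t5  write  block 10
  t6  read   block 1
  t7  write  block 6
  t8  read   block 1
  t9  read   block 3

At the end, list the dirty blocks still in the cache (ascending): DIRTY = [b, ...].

  0 | R B4 → L0 miss [-]
  1 | W B3 → L3 miss [D]
  2 | R B6 → L2 miss [-]
  3 | R B3 → L3 hit [D]
  4 | W B3 → L3 hit [D]
  5 | W B10 → L2 miss [D]
  6 | R B1 → L1 miss [-]
  7 | W B6 → L2 miss wb→B10 [D]
  8 | R B1 → L1 hit [-]
  9 | R B3 → L3 hit [D]

DIRTY = [3, 6]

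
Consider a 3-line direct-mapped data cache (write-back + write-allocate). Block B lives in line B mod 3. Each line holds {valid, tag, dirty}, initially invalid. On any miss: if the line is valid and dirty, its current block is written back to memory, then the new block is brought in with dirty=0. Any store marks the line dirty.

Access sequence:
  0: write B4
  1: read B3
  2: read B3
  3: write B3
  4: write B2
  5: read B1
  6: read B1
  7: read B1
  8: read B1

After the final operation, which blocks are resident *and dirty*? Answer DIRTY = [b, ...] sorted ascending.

DIRTY = [2, 3]

  0 | W B4 → L1 miss [D]
  1 | R B3 → L0 miss [-]
  2 | R B3 → L0 hit [-]
  3 | W B3 → L0 hit [D]
  4 | W B2 → L2 miss [D]
  5 | R B1 → L1 miss wb→B4 [-]
  6 | R B1 → L1 hit [-]
  7 | R B1 → L1 hit [-]
  8 | R B1 → L1 hit [-]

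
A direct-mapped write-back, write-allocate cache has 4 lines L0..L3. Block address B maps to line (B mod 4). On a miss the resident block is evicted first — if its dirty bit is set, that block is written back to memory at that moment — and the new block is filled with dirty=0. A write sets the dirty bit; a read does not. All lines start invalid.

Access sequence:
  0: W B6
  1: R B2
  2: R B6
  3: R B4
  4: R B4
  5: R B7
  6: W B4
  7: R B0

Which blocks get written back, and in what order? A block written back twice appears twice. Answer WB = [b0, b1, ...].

WB = [6, 4]

0: W B6 → L2 miss [D]
1: R B2 → L2 miss wb→B6 [-]
2: R B6 → L2 miss [-]
3: R B4 → L0 miss [-]
4: R B4 → L0 hit [-]
5: R B7 → L3 miss [-]
6: W B4 → L0 hit [D]
7: R B0 → L0 miss wb→B4 [-]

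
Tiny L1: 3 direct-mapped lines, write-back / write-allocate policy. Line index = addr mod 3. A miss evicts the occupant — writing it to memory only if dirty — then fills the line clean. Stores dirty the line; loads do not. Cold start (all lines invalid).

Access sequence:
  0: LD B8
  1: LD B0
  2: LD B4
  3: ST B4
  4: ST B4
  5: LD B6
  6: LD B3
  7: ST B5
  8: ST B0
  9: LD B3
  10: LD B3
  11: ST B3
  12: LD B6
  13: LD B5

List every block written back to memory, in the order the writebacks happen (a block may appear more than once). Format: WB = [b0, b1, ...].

WB = [0, 3]

0: R B8 -> L2 miss  d=-]
1: R B0 -> L0 miss  d=-]
2: R B4 -> L1 miss  d=-]
3: W B4 -> L1 hit  d=D]
4: W B4 -> L1 hit  d=D]
5: R B6 -> L0 miss  d=-]
6: R B3 -> L0 miss  d=-]
7: W B5 -> L2 miss  d=D]
8: W B0 -> L0 miss  d=D]
9: R B3 -> L0 miss wb->B0  d=-]
10: R B3 -> L0 hit  d=-]
11: W B3 -> L0 hit  d=D]
12: R B6 -> L0 miss wb->B3  d=-]
13: R B5 -> L2 hit  d=D]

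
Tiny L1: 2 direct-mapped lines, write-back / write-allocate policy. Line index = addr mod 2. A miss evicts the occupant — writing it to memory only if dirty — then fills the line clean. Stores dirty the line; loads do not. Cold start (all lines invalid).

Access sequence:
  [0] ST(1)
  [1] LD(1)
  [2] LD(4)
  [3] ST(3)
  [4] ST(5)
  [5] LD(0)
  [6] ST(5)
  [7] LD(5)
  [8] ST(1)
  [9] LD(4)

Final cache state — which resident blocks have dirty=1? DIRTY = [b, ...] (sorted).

DIRTY = [1]

0: W B1 -> L1 miss  d=D]
1: R B1 -> L1 hit  d=D]
2: R B4 -> L0 miss  d=-]
3: W B3 -> L1 miss wb->B1  d=D]
4: W B5 -> L1 miss wb->B3  d=D]
5: R B0 -> L0 miss  d=-]
6: W B5 -> L1 hit  d=D]
7: R B5 -> L1 hit  d=D]
8: W B1 -> L1 miss wb->B5  d=D]
9: R B4 -> L0 miss  d=-]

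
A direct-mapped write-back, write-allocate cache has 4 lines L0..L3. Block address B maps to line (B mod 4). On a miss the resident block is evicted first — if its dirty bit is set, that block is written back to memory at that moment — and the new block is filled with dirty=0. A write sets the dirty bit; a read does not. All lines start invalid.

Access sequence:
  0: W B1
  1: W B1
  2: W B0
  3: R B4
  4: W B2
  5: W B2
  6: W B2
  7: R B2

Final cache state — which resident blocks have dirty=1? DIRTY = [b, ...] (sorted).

DIRTY = [1, 2]

  0 | W B1 → L1 miss [D]
  1 | W B1 → L1 hit [D]
  2 | W B0 → L0 miss [D]
  3 | R B4 → L0 miss wb→B0 [-]
  4 | W B2 → L2 miss [D]
  5 | W B2 → L2 hit [D]
  6 | W B2 → L2 hit [D]
  7 | R B2 → L2 hit [D]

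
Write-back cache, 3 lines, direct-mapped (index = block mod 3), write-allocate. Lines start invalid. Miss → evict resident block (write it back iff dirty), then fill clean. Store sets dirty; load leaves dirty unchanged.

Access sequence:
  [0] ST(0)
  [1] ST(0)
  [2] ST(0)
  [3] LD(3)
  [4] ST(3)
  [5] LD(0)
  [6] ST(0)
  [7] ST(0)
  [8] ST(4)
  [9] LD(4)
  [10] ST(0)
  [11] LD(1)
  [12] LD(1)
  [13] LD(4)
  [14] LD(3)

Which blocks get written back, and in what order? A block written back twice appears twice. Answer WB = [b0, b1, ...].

WB = [0, 3, 4, 0]

0: W B0 → L0 miss [D]
1: W B0 → L0 hit [D]
2: W B0 → L0 hit [D]
3: R B3 → L0 miss wb→B0 [-]
4: W B3 → L0 hit [D]
5: R B0 → L0 miss wb→B3 [-]
6: W B0 → L0 hit [D]
7: W B0 → L0 hit [D]
8: W B4 → L1 miss [D]
9: R B4 → L1 hit [D]
10: W B0 → L0 hit [D]
11: R B1 → L1 miss wb→B4 [-]
12: R B1 → L1 hit [-]
13: R B4 → L1 miss [-]
14: R B3 → L0 miss wb→B0 [-]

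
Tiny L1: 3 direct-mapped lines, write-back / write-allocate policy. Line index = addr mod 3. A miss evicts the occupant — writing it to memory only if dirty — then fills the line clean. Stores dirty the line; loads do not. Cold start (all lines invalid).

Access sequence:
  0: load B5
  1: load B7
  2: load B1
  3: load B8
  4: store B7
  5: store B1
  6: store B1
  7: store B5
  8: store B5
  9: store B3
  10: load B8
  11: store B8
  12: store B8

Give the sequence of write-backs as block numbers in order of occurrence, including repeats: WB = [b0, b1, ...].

0: R B5 → L2 miss [-]
1: R B7 → L1 miss [-]
2: R B1 → L1 miss [-]
3: R B8 → L2 miss [-]
4: W B7 → L1 miss [D]
5: W B1 → L1 miss wb→B7 [D]
6: W B1 → L1 hit [D]
7: W B5 → L2 miss [D]
8: W B5 → L2 hit [D]
9: W B3 → L0 miss [D]
10: R B8 → L2 miss wb→B5 [-]
11: W B8 → L2 hit [D]
12: W B8 → L2 hit [D]

WB = [7, 5]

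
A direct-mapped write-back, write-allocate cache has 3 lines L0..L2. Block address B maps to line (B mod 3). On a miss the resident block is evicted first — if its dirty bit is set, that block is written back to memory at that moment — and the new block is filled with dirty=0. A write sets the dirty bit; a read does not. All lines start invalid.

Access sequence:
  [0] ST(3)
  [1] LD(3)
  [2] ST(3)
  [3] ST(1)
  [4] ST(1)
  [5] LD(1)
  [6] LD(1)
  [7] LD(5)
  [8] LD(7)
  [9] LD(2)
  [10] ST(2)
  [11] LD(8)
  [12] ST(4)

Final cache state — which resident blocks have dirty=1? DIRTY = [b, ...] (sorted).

DIRTY = [3, 4]

0: W B3 → L0 miss [D]
1: R B3 → L0 hit [D]
2: W B3 → L0 hit [D]
3: W B1 → L1 miss [D]
4: W B1 → L1 hit [D]
5: R B1 → L1 hit [D]
6: R B1 → L1 hit [D]
7: R B5 → L2 miss [-]
8: R B7 → L1 miss wb→B1 [-]
9: R B2 → L2 miss [-]
10: W B2 → L2 hit [D]
11: R B8 → L2 miss wb→B2 [-]
12: W B4 → L1 miss [D]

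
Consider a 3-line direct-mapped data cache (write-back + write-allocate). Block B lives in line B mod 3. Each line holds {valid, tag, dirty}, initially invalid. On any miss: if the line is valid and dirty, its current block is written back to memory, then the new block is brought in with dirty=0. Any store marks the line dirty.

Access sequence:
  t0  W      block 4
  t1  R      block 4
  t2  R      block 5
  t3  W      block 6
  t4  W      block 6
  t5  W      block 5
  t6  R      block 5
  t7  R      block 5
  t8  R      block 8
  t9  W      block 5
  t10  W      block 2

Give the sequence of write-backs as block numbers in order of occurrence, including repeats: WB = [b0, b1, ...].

0: W B4 -> L1 miss  d=D]
1: R B4 -> L1 hit  d=D]
2: R B5 -> L2 miss  d=-]
3: W B6 -> L0 miss  d=D]
4: W B6 -> L0 hit  d=D]
5: W B5 -> L2 hit  d=D]
6: R B5 -> L2 hit  d=D]
7: R B5 -> L2 hit  d=D]
8: R B8 -> L2 miss wb->B5  d=-]
9: W B5 -> L2 miss  d=D]
10: W B2 -> L2 miss wb->B5  d=D]

WB = [5, 5]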